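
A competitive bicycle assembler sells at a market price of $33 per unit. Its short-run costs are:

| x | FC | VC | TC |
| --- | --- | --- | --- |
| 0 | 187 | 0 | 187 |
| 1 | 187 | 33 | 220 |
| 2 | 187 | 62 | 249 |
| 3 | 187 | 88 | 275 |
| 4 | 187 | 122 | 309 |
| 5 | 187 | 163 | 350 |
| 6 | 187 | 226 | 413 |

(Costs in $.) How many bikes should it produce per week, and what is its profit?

x = 3; profit = -$176

Profit at each row (π = 33x − TC): x=0: -187; x=1: -187; x=2: -183; x=3: -176; x=4: -177; x=5: -185; x=6: -215.
Profit is maximized at x = 3. AVC there is 88/3 = $29.33 ≤ P, so producing beats shutting down (which would give -$187).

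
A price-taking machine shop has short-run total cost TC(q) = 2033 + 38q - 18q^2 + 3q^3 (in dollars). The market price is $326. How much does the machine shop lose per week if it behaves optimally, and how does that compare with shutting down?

Profit = -$113 at q = 8

AVC = 38 - 18q + 3q^2 has its minimum $11 at q = 3; price $326 clears that bar, so the firm operates.
MC = 38 - 36q + 9q^2. Setting P = MC and taking the root on the rising branch gives q* = 8.
TR = 326·8 = 2608. TC = 2033 + 688 = 2721. Profit = 2608 − 2721 = -$113.
By producing, the firm covers all variable cost plus $1920 of fixed cost; shutting down would lose the full $2033.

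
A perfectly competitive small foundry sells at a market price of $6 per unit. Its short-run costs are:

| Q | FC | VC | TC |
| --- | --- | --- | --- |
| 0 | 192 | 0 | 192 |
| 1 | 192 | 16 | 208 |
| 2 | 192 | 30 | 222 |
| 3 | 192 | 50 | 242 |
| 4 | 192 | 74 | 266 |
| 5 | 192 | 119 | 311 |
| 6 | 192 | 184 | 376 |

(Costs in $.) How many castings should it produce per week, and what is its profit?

Tabulate TR − TC: Q=0: -192; Q=1: -202; Q=2: -210; Q=3: -224; Q=4: -242; Q=5: -281; Q=6: -340.
Profit is highest at Q = 0. Equivalently, the lowest AVC in the table is 30/2 ≈ $15 at Q = 2, and P = $6 falls below it — price never covers variable cost, so the firm shuts down and loses only its fixed cost.

Q = 0 (shut down); profit = -$192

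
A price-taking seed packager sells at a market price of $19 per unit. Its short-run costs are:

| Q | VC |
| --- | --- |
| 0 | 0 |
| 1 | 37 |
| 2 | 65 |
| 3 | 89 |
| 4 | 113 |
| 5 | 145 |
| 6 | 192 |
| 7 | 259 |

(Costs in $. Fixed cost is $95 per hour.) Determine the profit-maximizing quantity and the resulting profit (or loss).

Q = 0 (shut down); profit = -$95

Profit at each row (π = 19Q − TC): Q=0: -95; Q=1: -113; Q=2: -122; Q=3: -127; Q=4: -132; Q=5: -145; Q=6: -173; Q=7: -221.
Profit is highest at Q = 0. Equivalently, the lowest AVC in the table is 113/4 ≈ $28.25 at Q = 4, and P = $19 falls below it — price never covers variable cost, so the firm shuts down and loses only its fixed cost.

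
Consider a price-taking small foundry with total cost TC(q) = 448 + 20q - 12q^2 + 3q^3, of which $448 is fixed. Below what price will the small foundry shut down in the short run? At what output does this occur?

$8 per unit, at q = 2

The firm shuts down when price falls below the minimum of average variable cost. AVC = VC/q = 20 - 12q + 3q^2.
dAVC/dq = -12 + 6q = 0 gives q = 2. min AVC = 20 - 12·2 + 3·2^2 = 8.
For P < $8 the firm produces nothing.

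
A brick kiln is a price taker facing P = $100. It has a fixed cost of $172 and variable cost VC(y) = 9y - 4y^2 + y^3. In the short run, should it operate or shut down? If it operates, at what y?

Produce at y = 7

Strip out fixed cost: VC = 9y - 4y^2 + y^3. Then AVC = 9 - 4y + y^2 and MC = 9 - 8y + 3y^2.
AVC is minimized where dAVC/dy = -4 + 2y = 0, at y = 2; min AVC = 9 - 4·2 + 2^2 = $5.
P = $100 exceeds min AVC = $5, so the firm stays open.
P = MC gives -91 - 8y + 3y^2 = 0, with roots -13/3 and 7. Take the larger (rising MC): y* = 7.
Check: AVC at y = 7 is $30 ≤ P, so revenue covers variable cost.
Profit = P·y − TC = 100·7 − 382 = $318.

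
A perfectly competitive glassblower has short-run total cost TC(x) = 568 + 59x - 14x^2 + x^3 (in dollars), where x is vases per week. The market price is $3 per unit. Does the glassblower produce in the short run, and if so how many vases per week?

Strip out fixed cost: VC = 59x - 14x^2 + x^3. Then AVC = 59 - 14x + x^2 and MC = 59 - 28x + 3x^2.
AVC hits its minimum where MC = AVC, at x = 7, giving min AVC = 59 - 14·7 + 7^2 = $10.
With P < min AVC ($3 < $10), every unit sold adds to the loss.
The firm minimizes its loss by shutting down and losing only its fixed cost of $568.

Shut down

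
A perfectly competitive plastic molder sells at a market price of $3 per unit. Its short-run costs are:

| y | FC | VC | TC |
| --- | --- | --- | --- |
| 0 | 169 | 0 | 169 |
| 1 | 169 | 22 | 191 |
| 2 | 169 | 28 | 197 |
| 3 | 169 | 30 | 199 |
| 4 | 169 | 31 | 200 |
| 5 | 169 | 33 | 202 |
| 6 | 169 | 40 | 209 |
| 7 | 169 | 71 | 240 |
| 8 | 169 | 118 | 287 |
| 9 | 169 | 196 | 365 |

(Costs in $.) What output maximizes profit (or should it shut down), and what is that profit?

y = 0 (shut down); profit = -$169

Profit at each row (π = 3y − TC): y=0: -169; y=1: -188; y=2: -191; y=3: -190; y=4: -188; y=5: -187; y=6: -191; y=7: -219; y=8: -263; y=9: -338.
Profit is highest at y = 0. Equivalently, the lowest AVC in the table is 33/5 ≈ $6.60 at y = 5, and P = $3 falls below it — price never covers variable cost, so the firm shuts down and loses only its fixed cost.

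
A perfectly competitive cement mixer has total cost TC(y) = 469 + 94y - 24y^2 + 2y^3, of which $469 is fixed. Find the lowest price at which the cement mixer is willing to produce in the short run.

The shutdown price is the minimum of AVC. VC = 94y - 24y^2 + 2y^3, so AVC = 94 - 24y + 2y^2.
At the minimum of AVC, MC = AVC. MC = 94 - 48y + 6y^2; setting MC = AVC gives 4y^2 - 24y = 0, so y = 6. min AVC = 22.
For P < $22 the firm produces nothing.

$22 per unit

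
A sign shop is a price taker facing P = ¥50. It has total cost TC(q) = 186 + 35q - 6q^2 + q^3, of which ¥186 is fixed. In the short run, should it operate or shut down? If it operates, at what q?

Strip out fixed cost: VC = 35q - 6q^2 + q^3. Then AVC = 35 - 6q + q^2 and MC = 35 - 12q + 3q^2.
The AVC parabola has its vertex at q = 6/2 = 3, where AVC = 35 - 6·3 + 3^2 = ¥26.
P = ¥50 exceeds min AVC = ¥26, so the firm stays open.
Set P = MC: 50 = 35 - 12q + 3q^2 → -15 - 12q + 3q^2 = 0. The roots are q = -1 and q = 5; the profit-maximizing output is on the rising part of MC, so q* = 5.
Check: AVC at q = 5 is ¥30 ≤ P, so revenue covers variable cost.
Profit = P·q − TC = 50·5 − 336 = -¥86, a loss, but smaller than the ¥186 fixed cost the firm would lose by shutting down.

Produce at q = 5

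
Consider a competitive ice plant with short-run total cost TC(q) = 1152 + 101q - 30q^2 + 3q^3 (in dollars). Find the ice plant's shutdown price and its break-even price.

AVC = 101 - 30q + 3q^2; minimized at q = 5, giving min AVC = $26. That is the shutdown price.
ATC = 1152/q + 101 - 30q + 3q^2. Setting dATC/dq = −1152/q^2 − 30 + 6q = 0 gives q = 8 (since 6·8^3 − 30·8^2 = 1152).
min ATC = 1152/8 + 101 − 30·8 + 3·8^2 = $197. That is the break-even price.
For $26 ≤ P < $197 the firm produces at a loss; below $26 it shuts down.

Shutdown price = $26; break-even price = $197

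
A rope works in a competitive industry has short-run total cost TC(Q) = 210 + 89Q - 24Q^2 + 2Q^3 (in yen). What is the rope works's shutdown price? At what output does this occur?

¥17 per unit, at Q = 6

The firm shuts down when price falls below the minimum of average variable cost. AVC = VC/Q = 89 - 24Q + 2Q^2.
dAVC/dQ = -24 + 4Q = 0 gives Q = 6. min AVC = 89 - 24·6 + 2·6^2 = 17.
So the shutdown price is ¥17.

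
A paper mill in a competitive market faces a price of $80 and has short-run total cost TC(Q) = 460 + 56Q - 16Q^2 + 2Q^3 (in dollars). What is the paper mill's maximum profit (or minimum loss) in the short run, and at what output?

Profit = -$172 at Q = 6

AVC = 56 - 16Q + 2Q^2 has its minimum $24 at Q = 4; price $80 clears that bar, so the firm operates.
With MC = 56 - 32Q + 6Q^2, P = MC on the upward-sloping part at Q* = 6.
TR = 80·6 = 480. TC = 460 + 192 = 652. Profit = 480 − 652 = -$172.
By producing, the firm covers all variable cost plus $288 of fixed cost; shutting down would lose the full $460.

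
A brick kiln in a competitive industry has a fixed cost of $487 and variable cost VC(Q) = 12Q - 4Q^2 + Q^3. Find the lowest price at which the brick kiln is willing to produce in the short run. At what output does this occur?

The firm shuts down when price falls below the minimum of average variable cost. AVC = VC/Q = 12 - 4Q + Q^2.
dAVC/dQ = -4 + 2Q = 0 gives Q = 2. min AVC = 12 - 4·2 + 2^2 = 8.
For P < $8 the firm produces nothing.

$8 per unit, at Q = 2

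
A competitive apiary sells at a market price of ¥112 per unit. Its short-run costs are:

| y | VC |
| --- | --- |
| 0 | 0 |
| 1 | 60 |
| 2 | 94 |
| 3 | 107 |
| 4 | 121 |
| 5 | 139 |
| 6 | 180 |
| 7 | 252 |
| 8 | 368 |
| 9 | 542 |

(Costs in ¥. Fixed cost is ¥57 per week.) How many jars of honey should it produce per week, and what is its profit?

y = 7; profit = ¥475

Tabulate TR − TC: y=0: -57; y=1: -5; y=2: 73; y=3: 172; y=4: 270; y=5: 364; y=6: 435; y=7: 475; y=8: 471; y=9: 409.
Profit is maximized at y = 7. AVC there is 252/7 = ¥36 ≤ P, so producing beats shutting down (which would give -¥57).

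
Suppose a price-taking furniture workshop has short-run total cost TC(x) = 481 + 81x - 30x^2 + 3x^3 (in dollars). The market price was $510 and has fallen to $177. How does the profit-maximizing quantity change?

Output falls from 11 to 8

AVC = 81 - 30x + 3x^2, minimized at x = 5 where min AVC = $6. MC = 81 - 60x + 9x^2.
With P = $510 above the shutdown price, P = MC gives x = 11.
At P = $177 ≥ min AVC, set P = MC: x = 8. The firm stays open but cuts output.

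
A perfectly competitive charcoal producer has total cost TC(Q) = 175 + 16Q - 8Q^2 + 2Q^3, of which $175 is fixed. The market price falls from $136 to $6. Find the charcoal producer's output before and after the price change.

AVC = 16 - 8Q + 2Q^2, minimized at Q = 2 where min AVC = $8. MC = 16 - 16Q + 6Q^2.
At P = $136 ≥ min AVC, set P = MC on the rising branch: Q = 6.
At P = $6 < min AVC = $8, price no longer covers variable cost at any output, so the firm shuts down: Q = 0.

Output falls from 6 to 0 (the firm shuts down)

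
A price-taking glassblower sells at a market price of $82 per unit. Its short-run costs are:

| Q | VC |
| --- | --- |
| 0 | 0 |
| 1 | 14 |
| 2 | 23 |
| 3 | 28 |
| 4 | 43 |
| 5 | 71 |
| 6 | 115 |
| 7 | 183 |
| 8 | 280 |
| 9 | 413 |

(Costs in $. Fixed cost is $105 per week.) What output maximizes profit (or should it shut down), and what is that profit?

Q = 7; profit = $286

Compute π = P·Q − TC at each output: Q=0: -105; Q=1: -37; Q=2: 36; Q=3: 113; Q=4: 180; Q=5: 234; Q=6: 272; Q=7: 286; Q=8: 271; Q=9: 220.
Profit is maximized at Q = 7. AVC there is 183/7 = $26.14 ≤ P, so producing beats shutting down (which would give -$105).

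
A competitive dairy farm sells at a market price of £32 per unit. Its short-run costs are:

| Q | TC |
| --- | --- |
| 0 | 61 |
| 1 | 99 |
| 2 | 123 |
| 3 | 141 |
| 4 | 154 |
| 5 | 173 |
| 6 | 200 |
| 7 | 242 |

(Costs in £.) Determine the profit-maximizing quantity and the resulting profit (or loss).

Q = 6; profit = -£8

Profit at each row (π = 32Q − TC): Q=0: -61; Q=1: -67; Q=2: -59; Q=3: -45; Q=4: -26; Q=5: -13; Q=6: -8; Q=7: -18.
Profit is maximized at Q = 6. AVC there is 139/6 = £23.17 ≤ P, so producing beats shutting down (which would give -£61).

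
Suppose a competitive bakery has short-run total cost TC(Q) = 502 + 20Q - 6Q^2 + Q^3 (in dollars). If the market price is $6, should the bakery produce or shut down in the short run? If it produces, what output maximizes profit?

From TC, MC = TC'(Q) = 20 - 12Q + 3Q^2 and AVC = VC/Q = 20 - 6Q + Q^2.
AVC is minimized where dAVC/dQ = -6 + 2Q = 0, at Q = 3; min AVC = 20 - 6·3 + 3^2 = $11.
With P < min AVC ($6 < $11), every unit sold adds to the loss.
Best response: produce nothing and absorb the $502 fixed cost.

Shut down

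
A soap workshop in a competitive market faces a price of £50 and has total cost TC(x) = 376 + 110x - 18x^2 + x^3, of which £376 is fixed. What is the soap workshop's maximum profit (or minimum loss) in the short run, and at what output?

Profit = -£176 at x = 10

AVC = 110 - 18x + x^2; min AVC = £29 at x = 9. Since P = £50 ≥ min AVC, the firm produces.
With MC = 110 - 36x + 3x^2, P = MC on the upward-sloping part at x* = 10.
TR = 50·10 = 500. TC = 376 + 300 = 676. Profit = 500 − 676 = -£176.
By producing, the firm covers all variable cost plus £200 of fixed cost; shutting down would lose the full £376.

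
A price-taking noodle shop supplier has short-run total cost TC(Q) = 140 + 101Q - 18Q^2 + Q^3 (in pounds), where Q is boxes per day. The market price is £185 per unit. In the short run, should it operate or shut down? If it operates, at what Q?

Strip out fixed cost: VC = 101Q - 18Q^2 + Q^3. Then AVC = 101 - 18Q + Q^2 and MC = 101 - 36Q + 3Q^2.
AVC is minimized where dAVC/dQ = -18 + 2Q = 0, at Q = 9; min AVC = 101 - 18·9 + 9^2 = £20.
Since P = £185 ≥ min AVC = £20, price covers variable cost and the firm should produce.
Set P = MC: 185 = 101 - 36Q + 3Q^2 → -84 - 36Q + 3Q^2 = 0. The roots are Q = -2 and Q = 14; the profit-maximizing output is on the rising part of MC, so Q* = 14.
Check: AVC at Q = 14 is £45 ≤ P, so revenue covers variable cost.
Profit = P·Q − TC = 185·14 − 770 = £1820.

Produce at Q = 14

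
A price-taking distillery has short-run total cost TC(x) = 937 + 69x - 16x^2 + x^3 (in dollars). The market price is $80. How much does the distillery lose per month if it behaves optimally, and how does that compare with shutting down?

AVC = 69 - 16x + x^2 has its minimum $5 at x = 8; price $80 clears that bar, so the firm operates.
MC = 69 - 32x + 3x^2. Setting P = MC and taking the root on the rising branch gives x* = 11.
TR = 80·11 = 880. TC = 937 + 154 = 1091. Profit = 880 − 1091 = -$211.
Shutting down would mean losing the fixed cost of $937, so operating at a loss of $211 is better by $726.

Profit = -$211 at x = 11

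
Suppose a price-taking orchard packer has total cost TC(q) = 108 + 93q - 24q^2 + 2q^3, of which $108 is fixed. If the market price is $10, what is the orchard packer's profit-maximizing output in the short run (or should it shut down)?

Variable cost is VC = 93q - 24q^2 + 2q^3, so AVC = VC/q = 93 - 24q + 2q^2 and MC = dTC/dq = 93 - 48q + 6q^2.
AVC is minimized where dAVC/dq = -24 + 4q = 0, at q = 6; min AVC = 93 - 24·6 + 2·6^2 = $21.
With P < min AVC ($10 < $21), every unit sold adds to the loss.
Best response: produce nothing and absorb the $108 fixed cost.

Shut down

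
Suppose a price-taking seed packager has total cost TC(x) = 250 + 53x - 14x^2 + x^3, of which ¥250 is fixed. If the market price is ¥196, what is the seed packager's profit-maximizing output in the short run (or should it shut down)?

Variable cost is VC = 53x - 14x^2 + x^3, so AVC = VC/x = 53 - 14x + x^2 and MC = dTC/dx = 53 - 28x + 3x^2.
The AVC parabola has its vertex at x = 14/2 = 7, where AVC = 53 - 14·7 + 7^2 = ¥4.
Because ¥196 ≥ ¥4, revenue can cover variable cost; the firm operates.
Set P = MC: 196 = 53 - 28x + 3x^2 → -143 - 28x + 3x^2 = 0. The roots are x = -11/3 and x = 13; the profit-maximizing output is on the rising part of MC, so x* = 13.
Check: AVC at x = 13 is ¥40 ≤ P, so revenue covers variable cost.
Profit = P·x − TC = 196·13 − 770 = ¥1778.

Produce at x = 13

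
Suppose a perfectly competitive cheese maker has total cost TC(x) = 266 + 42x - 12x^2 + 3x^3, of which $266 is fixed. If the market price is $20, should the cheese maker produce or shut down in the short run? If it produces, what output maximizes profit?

Shut down

From TC, MC = TC'(x) = 42 - 24x + 9x^2 and AVC = VC/x = 42 - 12x + 3x^2.
AVC hits its minimum where MC = AVC, at x = 2, giving min AVC = 42 - 12·2 + 3·2^2 = $30.
Since P = $20 < min AVC = $30, price fails to cover variable cost at any output.
The firm minimizes its loss by shutting down and losing only its fixed cost of $266.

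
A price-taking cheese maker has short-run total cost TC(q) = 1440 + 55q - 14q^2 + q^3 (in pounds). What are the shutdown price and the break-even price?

AVC = 55 - 14q + q^2; minimized at q = 7, giving min AVC = £6. That is the shutdown price.
ATC = 1440/q + 55 - 14q + q^2. Setting dATC/dq = −1440/q^2 − 14 + 2q = 0 gives q = 12 (since 2·12^3 − 14·12^2 = 1440).
min ATC = 1440/12 + 55 − 14·12 + 12^2 = £151. That is the break-even price.
Between these two prices the firm operates at a loss; above £151 it earns a profit.

Shutdown price = £6; break-even price = £151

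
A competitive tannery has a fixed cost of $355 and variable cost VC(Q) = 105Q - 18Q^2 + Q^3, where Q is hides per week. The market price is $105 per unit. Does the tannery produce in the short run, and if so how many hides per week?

Produce at Q = 12

Strip out fixed cost: VC = 105Q - 18Q^2 + Q^3. Then AVC = 105 - 18Q + Q^2 and MC = 105 - 36Q + 3Q^2.
The AVC parabola has its vertex at Q = 18/2 = 9, where AVC = 105 - 18·9 + 9^2 = $24.
P = $105 exceeds min AVC = $24, so the firm stays open.
Set P = MC: 105 = 105 - 36Q + 3Q^2 → -36Q + 3Q^2 = 0. The roots are Q = 0 and Q = 12; the profit-maximizing output is on the rising part of MC, so Q* = 12.
Check: AVC at Q = 12 is $33 ≤ P, so revenue covers variable cost.
Profit = P·Q − TC = 105·12 − 751 = $509.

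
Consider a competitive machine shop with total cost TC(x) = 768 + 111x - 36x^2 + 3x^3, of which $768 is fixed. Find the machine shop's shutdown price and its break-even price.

AVC = 111 - 36x + 3x^2; minimized at x = 6, giving min AVC = $3. That is the shutdown price.
ATC = 768/x + 111 - 36x + 3x^2. Setting dATC/dx = −768/x^2 − 36 + 6x = 0 gives x = 8 (since 6·8^3 − 36·8^2 = 768).
min ATC = 768/8 + 111 − 36·8 + 3·8^2 = $111. That is the break-even price.
For $3 ≤ P < $111 the firm produces at a loss; below $3 it shuts down.

Shutdown price = $3; break-even price = $111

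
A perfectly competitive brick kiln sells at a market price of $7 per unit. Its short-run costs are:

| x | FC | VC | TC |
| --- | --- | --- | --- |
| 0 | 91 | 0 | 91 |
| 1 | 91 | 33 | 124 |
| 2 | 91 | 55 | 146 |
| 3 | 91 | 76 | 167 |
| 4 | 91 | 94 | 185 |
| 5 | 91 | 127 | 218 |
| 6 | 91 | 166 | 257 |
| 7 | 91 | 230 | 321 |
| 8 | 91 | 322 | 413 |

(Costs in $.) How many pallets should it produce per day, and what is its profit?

x = 0 (shut down); profit = -$91

Profit at each row (π = 7x − TC): x=0: -91; x=1: -117; x=2: -132; x=3: -146; x=4: -157; x=5: -183; x=6: -215; x=7: -272; x=8: -357.
Profit is highest at x = 0. Equivalently, the lowest AVC in the table is 94/4 ≈ $23.50 at x = 4, and P = $7 falls below it — price never covers variable cost, so the firm shuts down and loses only its fixed cost.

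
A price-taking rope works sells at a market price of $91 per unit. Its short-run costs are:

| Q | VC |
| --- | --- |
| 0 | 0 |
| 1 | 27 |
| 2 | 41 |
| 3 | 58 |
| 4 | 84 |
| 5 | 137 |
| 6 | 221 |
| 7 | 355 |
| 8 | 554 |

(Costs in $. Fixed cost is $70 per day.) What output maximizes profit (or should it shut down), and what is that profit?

Q = 6; profit = $255

Profit at each row (π = 91Q − TC): Q=0: -70; Q=1: -6; Q=2: 71; Q=3: 145; Q=4: 210; Q=5: 248; Q=6: 255; Q=7: 212; Q=8: 104.
Profit is maximized at Q = 6. AVC there is 221/6 = $36.83 ≤ P, so producing beats shutting down (which would give -$70).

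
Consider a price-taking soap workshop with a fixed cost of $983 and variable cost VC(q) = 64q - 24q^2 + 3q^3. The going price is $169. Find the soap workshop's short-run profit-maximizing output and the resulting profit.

AVC = 64 - 24q + 3q^2; min AVC = $16 at q = 4. Since P = $169 ≥ min AVC, the firm produces.
With MC = 64 - 48q + 9q^2, P = MC on the upward-sloping part at q* = 7.
TR = 169·7 = 1183. TC = 983 + 301 = 1284. Profit = 1183 − 1284 = -$101.
Shutting down would mean losing the fixed cost of $983, so operating at a loss of $101 is better by $882.

Profit = -$101 at q = 7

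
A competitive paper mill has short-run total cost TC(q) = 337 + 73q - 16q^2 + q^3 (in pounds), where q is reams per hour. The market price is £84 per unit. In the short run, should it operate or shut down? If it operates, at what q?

Produce at q = 11

Variable cost is VC = 73q - 16q^2 + q^3, so AVC = VC/q = 73 - 16q + q^2 and MC = dTC/dq = 73 - 32q + 3q^2.
AVC hits its minimum where MC = AVC, at q = 8, giving min AVC = 73 - 16·8 + 8^2 = £9.
P = £84 exceeds min AVC = £9, so the firm stays open.
P = MC gives -11 - 32q + 3q^2 = 0, with roots -1/3 and 11. Take the larger (rising MC): q* = 11.
Check: AVC at q = 11 is £18 ≤ P, so revenue covers variable cost.
Profit = P·q − TC = 84·11 − 535 = £389.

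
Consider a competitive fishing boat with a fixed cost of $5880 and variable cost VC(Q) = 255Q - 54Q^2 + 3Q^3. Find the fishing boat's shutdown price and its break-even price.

Shutdown price = min AVC. AVC = 255 - 54Q + 3Q^2, with vertex at Q = 9 and minimum $12.
ATC = 5880/Q + 255 - 54Q + 3Q^2. Setting dATC/dQ = −5880/Q^2 − 54 + 6Q = 0 gives Q = 14 (since 6·14^3 − 54·14^2 = 5880).
min ATC = 5880/14 + 255 − 54·14 + 3·14^2 = $507. That is the break-even price.
For $12 ≤ P < $507 the firm produces at a loss; below $12 it shuts down.

Shutdown price = $12; break-even price = $507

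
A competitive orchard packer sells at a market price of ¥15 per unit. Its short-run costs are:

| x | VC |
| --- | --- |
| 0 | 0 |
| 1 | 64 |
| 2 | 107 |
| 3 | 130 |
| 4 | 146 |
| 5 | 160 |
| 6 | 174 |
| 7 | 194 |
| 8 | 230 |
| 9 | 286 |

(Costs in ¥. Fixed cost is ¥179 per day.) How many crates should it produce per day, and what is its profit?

Compute π = P·x − TC at each output: x=0: -179; x=1: -228; x=2: -256; x=3: -264; x=4: -265; x=5: -264; x=6: -263; x=7: -268; x=8: -289; x=9: -330.
Profit is highest at x = 0. Equivalently, the lowest AVC in the table is 194/7 ≈ ¥27.71 at x = 7, and P = ¥15 falls below it — price never covers variable cost, so the firm shuts down and loses only its fixed cost.

x = 0 (shut down); profit = -¥179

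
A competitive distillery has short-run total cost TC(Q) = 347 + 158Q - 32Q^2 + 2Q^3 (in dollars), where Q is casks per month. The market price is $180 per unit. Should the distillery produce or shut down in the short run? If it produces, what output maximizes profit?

Produce at Q = 11

Strip out fixed cost: VC = 158Q - 32Q^2 + 2Q^3. Then AVC = 158 - 32Q + 2Q^2 and MC = 158 - 64Q + 6Q^2.
AVC is minimized where dAVC/dQ = -32 + 4Q = 0, at Q = 8; min AVC = 158 - 32·8 + 2·8^2 = $30.
P = $180 exceeds min AVC = $30, so the firm stays open.
Set P = MC: 180 = 158 - 64Q + 6Q^2 → -22 - 64Q + 6Q^2 = 0. The roots are Q = -1/3 and Q = 11; the profit-maximizing output is on the rising part of MC, so Q* = 11.
Check: AVC at Q = 11 is $48 ≤ P, so revenue covers variable cost.
Profit = P·Q − TC = 180·11 − 875 = $1105.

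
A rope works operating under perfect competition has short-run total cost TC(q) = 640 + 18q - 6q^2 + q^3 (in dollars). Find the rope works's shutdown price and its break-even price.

AVC = 18 - 6q + q^2; minimized at q = 3, giving min AVC = $9. That is the shutdown price.
ATC = 640/q + 18 - 6q + q^2. Setting dATC/dq = −640/q^2 − 6 + 2q = 0 gives q = 8 (since 2·8^3 − 6·8^2 = 640).
min ATC = 640/8 + 18 − 6·8 + 8^2 = $114. That is the break-even price.
Between these two prices the firm operates at a loss; above $114 it earns a profit.

Shutdown price = $9; break-even price = $114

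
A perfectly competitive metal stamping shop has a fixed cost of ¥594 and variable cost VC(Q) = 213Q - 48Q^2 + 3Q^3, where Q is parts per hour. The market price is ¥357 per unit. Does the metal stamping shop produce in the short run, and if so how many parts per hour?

Produce at Q = 12

Strip out fixed cost: VC = 213Q - 48Q^2 + 3Q^3. Then AVC = 213 - 48Q + 3Q^2 and MC = 213 - 96Q + 9Q^2.
AVC is minimized where dAVC/dQ = -48 + 6Q = 0, at Q = 8; min AVC = 213 - 48·8 + 3·8^2 = ¥21.
Since P = ¥357 ≥ min AVC = ¥21, price covers variable cost and the firm should produce.
Solving P = MC: -144 - 96Q + 9Q^2 = 0 ⇒ Q = -4/3 or 12. On the upward-sloping branch, Q* = 12.
Check: AVC at Q = 12 is ¥69 ≤ P, so revenue covers variable cost.
Profit = P·Q − TC = 357·12 − 1422 = ¥2862.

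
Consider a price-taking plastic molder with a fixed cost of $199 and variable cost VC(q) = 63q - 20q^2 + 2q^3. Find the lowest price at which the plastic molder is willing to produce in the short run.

$13 per unit

The firm shuts down when price falls below the minimum of average variable cost. AVC = VC/q = 63 - 20q + 2q^2.
dAVC/dq = -20 + 4q = 0 gives q = 5. min AVC = 63 - 20·5 + 2·5^2 = 13.
The firm shuts down for any P below $13.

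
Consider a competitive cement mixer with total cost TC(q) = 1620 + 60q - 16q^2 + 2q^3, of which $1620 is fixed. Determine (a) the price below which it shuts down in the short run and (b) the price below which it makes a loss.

Shutdown price = $28; break-even price = $258

AVC = 60 - 16q + 2q^2; minimized at q = 4, giving min AVC = $28. That is the shutdown price.
ATC = 1620/q + 60 - 16q + 2q^2. Setting dATC/dq = −1620/q^2 − 16 + 4q = 0 gives q = 9 (since 4·9^3 − 16·9^2 = 1620).
min ATC = 1620/9 + 60 − 16·9 + 2·9^2 = $258. That is the break-even price.
Between these two prices the firm operates at a loss; above $258 it earns a profit.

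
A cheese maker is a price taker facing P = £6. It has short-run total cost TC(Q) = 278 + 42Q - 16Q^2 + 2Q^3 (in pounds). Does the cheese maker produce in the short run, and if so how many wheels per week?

From TC, MC = TC'(Q) = 42 - 32Q + 6Q^2 and AVC = VC/Q = 42 - 16Q + 2Q^2.
AVC hits its minimum where MC = AVC, at Q = 4, giving min AVC = 42 - 16·4 + 2·4^2 = £10.
With P < min AVC (£6 < £10), every unit sold adds to the loss.
Best response: produce nothing and absorb the £278 fixed cost.

Shut down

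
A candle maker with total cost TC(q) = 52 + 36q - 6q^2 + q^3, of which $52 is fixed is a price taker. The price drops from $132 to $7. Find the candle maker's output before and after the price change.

AVC = 36 - 6q + q^2, minimized at q = 3 where min AVC = $27. MC = 36 - 12q + 3q^2.
With P = $132 above the shutdown price, P = MC gives q = 8.
At P = $7 < min AVC = $27, price no longer covers variable cost at any output, so the firm shuts down: q = 0.

Output falls from 8 to 0 (the firm shuts down)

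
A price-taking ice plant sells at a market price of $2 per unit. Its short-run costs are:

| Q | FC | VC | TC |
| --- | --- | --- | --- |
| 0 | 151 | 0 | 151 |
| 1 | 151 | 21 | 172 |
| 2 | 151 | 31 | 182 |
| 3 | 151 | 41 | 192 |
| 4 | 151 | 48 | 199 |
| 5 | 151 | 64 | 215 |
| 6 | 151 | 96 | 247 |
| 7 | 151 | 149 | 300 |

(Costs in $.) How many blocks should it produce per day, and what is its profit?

Profit at each row (π = 2Q − TC): Q=0: -151; Q=1: -170; Q=2: -178; Q=3: -186; Q=4: -191; Q=5: -205; Q=6: -235; Q=7: -286.
Profit is highest at Q = 0. Equivalently, the lowest AVC in the table is 48/4 ≈ $12 at Q = 4, and P = $2 falls below it — price never covers variable cost, so the firm shuts down and loses only its fixed cost.

Q = 0 (shut down); profit = -$151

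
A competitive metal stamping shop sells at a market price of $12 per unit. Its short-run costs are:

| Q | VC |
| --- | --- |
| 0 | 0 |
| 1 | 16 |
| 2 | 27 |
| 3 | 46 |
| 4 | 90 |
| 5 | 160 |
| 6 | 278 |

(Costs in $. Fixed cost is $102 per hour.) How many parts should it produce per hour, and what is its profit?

Q = 0 (shut down); profit = -$102

Profit at each row (π = 12Q − TC): Q=0: -102; Q=1: -106; Q=2: -105; Q=3: -112; Q=4: -144; Q=5: -202; Q=6: -308.
Profit is highest at Q = 0. Equivalently, the lowest AVC in the table is 27/2 ≈ $13.50 at Q = 2, and P = $12 falls below it — price never covers variable cost, so the firm shuts down and loses only its fixed cost.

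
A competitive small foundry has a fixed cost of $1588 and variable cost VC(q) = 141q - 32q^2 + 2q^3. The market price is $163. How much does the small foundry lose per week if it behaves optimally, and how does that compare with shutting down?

Profit = -$136 at q = 11

AVC = 141 - 32q + 2q^2 has its minimum $13 at q = 8; price $163 clears that bar, so the firm operates.
With MC = 141 - 64q + 6q^2, P = MC on the upward-sloping part at q* = 11.
TR = 163·11 = 1793. TC = 1588 + 341 = 1929. Profit = 1793 − 1929 = -$136.
That loss of $136 beats the $1588 the firm would lose by shutting down; producing recovers $1452 of fixed cost.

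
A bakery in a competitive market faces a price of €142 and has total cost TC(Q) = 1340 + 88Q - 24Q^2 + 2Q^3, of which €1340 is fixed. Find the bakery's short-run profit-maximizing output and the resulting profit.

AVC = 88 - 24Q + 2Q^2 has its minimum €16 at Q = 6; price €142 clears that bar, so the firm operates.
MC = 88 - 48Q + 6Q^2. Setting P = MC and taking the root on the rising branch gives Q* = 9.
TR = 142·9 = 1278. TC = 1340 + 306 = 1646. Profit = 1278 − 1646 = -€368.
By producing, the firm covers all variable cost plus €972 of fixed cost; shutting down would lose the full €1340.

Profit = -€368 at Q = 9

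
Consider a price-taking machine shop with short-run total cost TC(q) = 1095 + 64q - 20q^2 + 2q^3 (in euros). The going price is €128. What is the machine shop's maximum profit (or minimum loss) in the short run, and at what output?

Profit = -€327 at q = 8

AVC = 64 - 20q + 2q^2; min AVC = €14 at q = 5. Since P = €128 ≥ min AVC, the firm produces.
With MC = 64 - 40q + 6q^2, P = MC on the upward-sloping part at q* = 8.
TR = 128·8 = 1024. TC = 1095 + 256 = 1351. Profit = 1024 − 1351 = -€327.
By producing, the firm covers all variable cost plus €768 of fixed cost; shutting down would lose the full €1095.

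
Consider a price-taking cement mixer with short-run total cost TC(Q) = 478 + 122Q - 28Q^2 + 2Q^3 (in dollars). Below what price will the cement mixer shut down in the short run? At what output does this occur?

Short-run supply begins at min AVC. From VC = 122Q - 28Q^2 + 2Q^3, AVC = 122 - 28Q + 2Q^2.
At the minimum of AVC, MC = AVC. MC = 122 - 56Q + 6Q^2; setting MC = AVC gives 4Q^2 - 28Q = 0, so Q = 7. min AVC = 24.
So the shutdown price is $24.

$24 per unit, at Q = 7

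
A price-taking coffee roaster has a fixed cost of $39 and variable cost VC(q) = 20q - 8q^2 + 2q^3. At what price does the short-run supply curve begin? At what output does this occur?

$12 per unit, at q = 2

Short-run supply begins at min AVC. From VC = 20q - 8q^2 + 2q^3, AVC = 20 - 8q + 2q^2.
At the minimum of AVC, MC = AVC. MC = 20 - 16q + 6q^2; setting MC = AVC gives 4q^2 - 8q = 0, so q = 2. min AVC = 12.
For P < $12 the firm produces nothing.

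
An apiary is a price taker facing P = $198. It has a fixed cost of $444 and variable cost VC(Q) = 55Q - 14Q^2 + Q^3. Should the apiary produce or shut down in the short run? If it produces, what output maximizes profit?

Strip out fixed cost: VC = 55Q - 14Q^2 + Q^3. Then AVC = 55 - 14Q + Q^2 and MC = 55 - 28Q + 3Q^2.
AVC hits its minimum where MC = AVC, at Q = 7, giving min AVC = 55 - 14·7 + 7^2 = $6.
P = $198 exceeds min AVC = $6, so the firm stays open.
P = MC gives -143 - 28Q + 3Q^2 = 0, with roots -11/3 and 13. Take the larger (rising MC): Q* = 13.
Check: AVC at Q = 13 is $42 ≤ P, so revenue covers variable cost.
Profit = P·Q − TC = 198·13 − 990 = $1584.

Produce at Q = 13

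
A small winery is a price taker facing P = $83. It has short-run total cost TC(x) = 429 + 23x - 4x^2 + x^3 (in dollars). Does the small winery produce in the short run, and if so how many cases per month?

From TC, MC = TC'(x) = 23 - 8x + 3x^2 and AVC = VC/x = 23 - 4x + x^2.
The AVC parabola has its vertex at x = 4/2 = 2, where AVC = 23 - 4·2 + 2^2 = $19.
P = $83 exceeds min AVC = $19, so the firm stays open.
Solving P = MC: -60 - 8x + 3x^2 = 0 ⇒ x = -10/3 or 6. On the upward-sloping branch, x* = 6.
Check: AVC at x = 6 is $35 ≤ P, so revenue covers variable cost.
Profit = P·x − TC = 83·6 − 639 = -$141, a loss, but smaller than the $429 fixed cost the firm would lose by shutting down.

Produce at x = 6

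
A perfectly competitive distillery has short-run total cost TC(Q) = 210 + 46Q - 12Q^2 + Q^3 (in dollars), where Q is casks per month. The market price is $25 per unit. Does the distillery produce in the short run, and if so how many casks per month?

Strip out fixed cost: VC = 46Q - 12Q^2 + Q^3. Then AVC = 46 - 12Q + Q^2 and MC = 46 - 24Q + 3Q^2.
The AVC parabola has its vertex at Q = 12/2 = 6, where AVC = 46 - 12·6 + 6^2 = $10.
Since P = $25 ≥ min AVC = $10, price covers variable cost and the firm should produce.
P = MC gives 21 - 24Q + 3Q^2 = 0, with roots 1 and 7. Take the larger (rising MC): Q* = 7.
Check: AVC at Q = 7 is $11 ≤ P, so revenue covers variable cost.
Profit = P·Q − TC = 25·7 − 287 = -$112, a loss, but smaller than the $210 fixed cost the firm would lose by shutting down.

Produce at Q = 7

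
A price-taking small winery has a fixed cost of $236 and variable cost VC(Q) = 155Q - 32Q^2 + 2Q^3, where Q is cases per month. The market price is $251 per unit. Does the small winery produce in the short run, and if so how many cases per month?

Produce at Q = 12

From TC, MC = TC'(Q) = 155 - 64Q + 6Q^2 and AVC = VC/Q = 155 - 32Q + 2Q^2.
AVC hits its minimum where MC = AVC, at Q = 8, giving min AVC = 155 - 32·8 + 2·8^2 = $27.
Since P = $251 ≥ min AVC = $27, price covers variable cost and the firm should produce.
Set P = MC: 251 = 155 - 64Q + 6Q^2 → -96 - 64Q + 6Q^2 = 0. The roots are Q = -4/3 and Q = 12; the profit-maximizing output is on the rising part of MC, so Q* = 12.
Check: AVC at Q = 12 is $59 ≤ P, so revenue covers variable cost.
Profit = P·Q − TC = 251·12 − 944 = $2068.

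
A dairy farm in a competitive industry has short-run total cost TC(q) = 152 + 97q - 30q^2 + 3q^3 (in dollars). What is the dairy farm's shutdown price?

$22 per unit

The firm shuts down when price falls below the minimum of average variable cost. AVC = VC/q = 97 - 30q + 3q^2.
dAVC/dq = -30 + 6q = 0 gives q = 5. min AVC = 97 - 30·5 + 3·5^2 = 22.
The firm shuts down for any P below $22.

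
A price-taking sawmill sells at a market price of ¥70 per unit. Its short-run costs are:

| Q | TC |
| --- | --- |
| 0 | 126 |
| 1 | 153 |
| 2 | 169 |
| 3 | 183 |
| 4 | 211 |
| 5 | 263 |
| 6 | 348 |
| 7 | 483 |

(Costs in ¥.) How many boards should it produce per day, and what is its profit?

Profit at each row (π = 70Q − TC): Q=0: -126; Q=1: -83; Q=2: -29; Q=3: 27; Q=4: 69; Q=5: 87; Q=6: 72; Q=7: 7.
Profit is maximized at Q = 5. AVC there is 137/5 = ¥27.40 ≤ P, so producing beats shutting down (which would give -¥126).

Q = 5; profit = ¥87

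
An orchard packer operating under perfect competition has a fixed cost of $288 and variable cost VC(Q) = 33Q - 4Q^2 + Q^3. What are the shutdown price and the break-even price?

AVC = 33 - 4Q + Q^2; minimized at Q = 2, giving min AVC = $29. That is the shutdown price.
ATC = 288/Q + 33 - 4Q + Q^2. Setting dATC/dQ = −288/Q^2 − 4 + 2Q = 0 gives Q = 6 (since 2·6^3 − 4·6^2 = 288).
min ATC = 288/6 + 33 − 4·6 + 6^2 = $93. That is the break-even price.
For $29 ≤ P < $93 the firm produces at a loss; below $29 it shuts down.

Shutdown price = $29; break-even price = $93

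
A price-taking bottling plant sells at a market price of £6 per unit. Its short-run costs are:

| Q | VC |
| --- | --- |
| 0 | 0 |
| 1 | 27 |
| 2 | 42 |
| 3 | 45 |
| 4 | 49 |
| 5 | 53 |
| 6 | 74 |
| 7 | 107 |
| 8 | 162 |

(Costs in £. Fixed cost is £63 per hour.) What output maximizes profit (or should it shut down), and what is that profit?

Q = 0 (shut down); profit = -£63

Tabulate TR − TC: Q=0: -63; Q=1: -84; Q=2: -93; Q=3: -90; Q=4: -88; Q=5: -86; Q=6: -101; Q=7: -128; Q=8: -177.
Profit is highest at Q = 0. Equivalently, the lowest AVC in the table is 53/5 ≈ £10.60 at Q = 5, and P = £6 falls below it — price never covers variable cost, so the firm shuts down and loses only its fixed cost.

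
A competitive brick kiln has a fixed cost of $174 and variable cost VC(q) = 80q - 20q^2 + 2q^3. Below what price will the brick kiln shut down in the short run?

The firm shuts down when price falls below the minimum of average variable cost. AVC = VC/q = 80 - 20q + 2q^2.
At the minimum of AVC, MC = AVC. MC = 80 - 40q + 6q^2; setting MC = AVC gives 4q^2 - 20q = 0, so q = 5. min AVC = 30.
For P < $30 the firm produces nothing.

$30 per unit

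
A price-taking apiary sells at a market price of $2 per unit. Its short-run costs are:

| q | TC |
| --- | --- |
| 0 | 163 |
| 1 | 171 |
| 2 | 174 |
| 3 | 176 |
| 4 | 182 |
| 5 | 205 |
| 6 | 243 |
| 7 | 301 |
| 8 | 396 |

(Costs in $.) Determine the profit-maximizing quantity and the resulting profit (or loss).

Profit at each row (π = 2q − TC): q=0: -163; q=1: -169; q=2: -170; q=3: -170; q=4: -174; q=5: -195; q=6: -231; q=7: -287; q=8: -380.
Profit is highest at q = 0. Equivalently, the lowest AVC in the table is 13/3 ≈ $4.33 at q = 3, and P = $2 falls below it — price never covers variable cost, so the firm shuts down and loses only its fixed cost.

q = 0 (shut down); profit = -$163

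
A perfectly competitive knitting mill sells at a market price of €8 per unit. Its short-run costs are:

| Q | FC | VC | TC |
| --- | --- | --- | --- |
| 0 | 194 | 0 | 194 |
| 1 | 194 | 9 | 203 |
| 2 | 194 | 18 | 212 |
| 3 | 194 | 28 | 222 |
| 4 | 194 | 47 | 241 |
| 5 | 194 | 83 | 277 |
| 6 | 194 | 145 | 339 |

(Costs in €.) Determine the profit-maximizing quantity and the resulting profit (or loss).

Q = 0 (shut down); profit = -€194

Tabulate TR − TC: Q=0: -194; Q=1: -195; Q=2: -196; Q=3: -198; Q=4: -209; Q=5: -237; Q=6: -291.
Profit is highest at Q = 0. Equivalently, the lowest AVC in the table is 9/1 ≈ €9 at Q = 1, and P = €8 falls below it — price never covers variable cost, so the firm shuts down and loses only its fixed cost.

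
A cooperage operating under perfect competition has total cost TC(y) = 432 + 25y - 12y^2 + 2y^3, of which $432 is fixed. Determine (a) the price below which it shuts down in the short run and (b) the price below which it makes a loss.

Shutdown price = $7; break-even price = $97

AVC = 25 - 12y + 2y^2; minimized at y = 3, giving min AVC = $7. That is the shutdown price.
ATC = 432/y + 25 - 12y + 2y^2. Setting dATC/dy = −432/y^2 − 12 + 4y = 0 gives y = 6 (since 4·6^3 − 12·6^2 = 432).
min ATC = 432/6 + 25 − 12·6 + 2·6^2 = $97. That is the break-even price.
Between these two prices the firm operates at a loss; above $97 it earns a profit.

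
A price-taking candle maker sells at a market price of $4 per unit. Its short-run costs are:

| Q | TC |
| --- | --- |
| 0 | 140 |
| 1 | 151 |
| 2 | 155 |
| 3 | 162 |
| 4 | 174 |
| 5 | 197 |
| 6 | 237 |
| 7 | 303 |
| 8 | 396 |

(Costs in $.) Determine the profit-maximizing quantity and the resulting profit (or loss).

Compute π = P·Q − TC at each output: Q=0: -140; Q=1: -147; Q=2: -147; Q=3: -150; Q=4: -158; Q=5: -177; Q=6: -213; Q=7: -275; Q=8: -364.
Profit is highest at Q = 0. Equivalently, the lowest AVC in the table is 22/3 ≈ $7.33 at Q = 3, and P = $4 falls below it — price never covers variable cost, so the firm shuts down and loses only its fixed cost.

Q = 0 (shut down); profit = -$140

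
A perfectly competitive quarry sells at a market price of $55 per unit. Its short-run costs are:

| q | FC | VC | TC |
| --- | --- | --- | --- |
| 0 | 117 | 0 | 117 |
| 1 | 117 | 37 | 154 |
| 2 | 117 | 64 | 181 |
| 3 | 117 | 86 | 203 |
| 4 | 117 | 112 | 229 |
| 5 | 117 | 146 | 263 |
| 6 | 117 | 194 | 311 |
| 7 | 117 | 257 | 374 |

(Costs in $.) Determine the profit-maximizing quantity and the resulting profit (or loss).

Profit at each row (π = 55q − TC): q=0: -117; q=1: -99; q=2: -71; q=3: -38; q=4: -9; q=5: 12; q=6: 19; q=7: 11.
Profit is maximized at q = 6. AVC there is 194/6 = $32.33 ≤ P, so producing beats shutting down (which would give -$117).

q = 6; profit = $19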